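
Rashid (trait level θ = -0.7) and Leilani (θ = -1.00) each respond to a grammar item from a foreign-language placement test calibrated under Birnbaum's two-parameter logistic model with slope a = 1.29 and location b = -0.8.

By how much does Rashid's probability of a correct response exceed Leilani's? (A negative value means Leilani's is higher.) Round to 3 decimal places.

0.096

P(θ) = 1 / (1 + exp(−a(θ − b)))
P(Rashid) = 0.5322  [exponent 0.1290]
P(Leilani) = 0.4359  [exponent -0.2580]
Difference = 0.5322 − 0.4359 = 0.0963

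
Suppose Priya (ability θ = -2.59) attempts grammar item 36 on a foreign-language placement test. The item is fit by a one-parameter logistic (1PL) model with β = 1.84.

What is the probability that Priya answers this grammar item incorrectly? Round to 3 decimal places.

0.988

P(θ) = 1 / (1 + exp(−(θ − β)))
Exponent: (-2.59 − 1.84) = -4.4300
1/(1 + e^{4.4300}) = 0.0118
P = 0.0118
P(incorrect) = 1 − 0.0118 = 0.9882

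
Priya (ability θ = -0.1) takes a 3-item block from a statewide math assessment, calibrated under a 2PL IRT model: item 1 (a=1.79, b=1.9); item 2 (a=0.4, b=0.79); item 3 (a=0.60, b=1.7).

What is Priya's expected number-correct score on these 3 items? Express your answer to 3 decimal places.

P(θ) = 1 / (1 + exp(−a(θ − b)))
P_1 = 1/(1+e^{3.5800}) = 0.0271
P_2 = 1/(1+e^{0.3560}) = 0.4119
P_3 = 1/(1+e^{1.0800}) = 0.2535
E[score] = 0.0271 + 0.4119 + 0.2535 = 0.6926

0.693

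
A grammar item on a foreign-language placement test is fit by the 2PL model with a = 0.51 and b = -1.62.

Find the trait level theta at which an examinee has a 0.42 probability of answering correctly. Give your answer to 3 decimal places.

-2.253

P(theta) = 1 / (1 + exp(−a(theta − b)))
logit = ln(0.4200/0.5800) = -0.3228
theta = b + logit/(a) = -1.62 + (-0.3228)/0.5100 = -2.2529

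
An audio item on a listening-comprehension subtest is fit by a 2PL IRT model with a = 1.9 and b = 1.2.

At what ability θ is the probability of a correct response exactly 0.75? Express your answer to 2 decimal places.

1.78

P(θ) = 1 / (1 + exp(−a(θ − b)))
logit = ln(0.7500/0.2500) = 1.0986
θ = b + logit/(a) = 1.2 + 1.0986/1.9000 = 1.7782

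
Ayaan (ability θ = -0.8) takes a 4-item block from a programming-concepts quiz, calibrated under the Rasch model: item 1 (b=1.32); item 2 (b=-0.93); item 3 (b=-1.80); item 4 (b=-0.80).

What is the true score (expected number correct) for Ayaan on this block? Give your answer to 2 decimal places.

P(θ) = 1 / (1 + exp(−(θ − b)))
P_1 = 1/(1+e^{2.1200}) = 0.1072
P_2 = 1/(1+e^{-0.1300}) = 0.5325
P_3 = 1/(1+e^{-1.0000}) = 0.7311
P_4 = 1/(1+e^{0.0000}) = 0.5000
E[score] = 0.1072 + 0.5325 + 0.7311 + 0.5000 = 1.8707

1.87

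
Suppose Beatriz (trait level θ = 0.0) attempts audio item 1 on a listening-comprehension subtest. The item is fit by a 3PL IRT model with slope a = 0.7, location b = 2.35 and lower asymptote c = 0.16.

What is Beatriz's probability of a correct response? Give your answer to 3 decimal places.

P(θ) = c + (1 − c) · 1 / (1 + exp(−a(θ − b)))
Exponent: 0.7 × (0.0 − 2.35) = -1.6450
1/(1 + e^{1.6450}) = 0.1618
P = 0.16 + 0.84 × 0.1618 = 0.2959

0.296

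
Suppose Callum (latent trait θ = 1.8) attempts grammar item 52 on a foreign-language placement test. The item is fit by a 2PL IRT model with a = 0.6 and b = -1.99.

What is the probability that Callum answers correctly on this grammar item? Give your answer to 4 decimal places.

0.9067

P(θ) = 1 / (1 + exp(−a(θ − b)))
Exponent: 0.6 × (1.8 − (-1.99)) = 2.2740
1/(1 + e^{-2.2740}) = 0.9067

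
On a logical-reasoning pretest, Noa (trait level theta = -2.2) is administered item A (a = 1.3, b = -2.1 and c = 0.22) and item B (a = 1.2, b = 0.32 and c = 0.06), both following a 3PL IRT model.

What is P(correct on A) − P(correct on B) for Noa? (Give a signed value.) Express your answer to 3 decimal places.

0.481

P(theta) = c + (1 − c) · 1 / (1 + exp(−a(theta − b)))
P_A = 0.5847
P_B = 0.1036
P_A − P_B = 0.4811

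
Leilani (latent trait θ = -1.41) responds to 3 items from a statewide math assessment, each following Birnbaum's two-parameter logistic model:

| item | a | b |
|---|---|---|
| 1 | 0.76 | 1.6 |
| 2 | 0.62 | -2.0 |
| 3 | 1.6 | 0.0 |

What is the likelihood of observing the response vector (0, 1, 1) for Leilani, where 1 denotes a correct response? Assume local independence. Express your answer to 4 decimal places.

P(θ) = 1 / (1 + exp(−a(θ − b)))
P_1 = 1/(1+e^{2.2876}) = 0.0922
P_2 = 1/(1+e^{-0.3658}) = 0.5904
P_3 = 1/(1+e^{2.2560}) = 0.0948
L = (1−P_1) × P_2 × P_3 = 0.9078 × 0.5904 × 0.0948 = 0.05083

0.0508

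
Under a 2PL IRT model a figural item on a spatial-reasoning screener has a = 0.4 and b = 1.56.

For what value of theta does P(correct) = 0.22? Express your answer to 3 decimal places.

-1.604

P(theta) = 1 / (1 + exp(−a(theta − b)))
logit = ln(0.2200/0.7800) = -1.2657
theta = b + logit/(a) = 1.56 + (-1.2657)/0.4000 = -1.6042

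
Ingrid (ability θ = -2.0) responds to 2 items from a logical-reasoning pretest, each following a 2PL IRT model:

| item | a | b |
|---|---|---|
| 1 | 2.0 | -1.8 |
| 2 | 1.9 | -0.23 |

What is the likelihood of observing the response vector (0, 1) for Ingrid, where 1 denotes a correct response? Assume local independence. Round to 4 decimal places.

0.0200

P(θ) = 1 / (1 + exp(−a(θ − b)))
P_1 = 1/(1+e^{0.4000}) = 0.4013
P_2 = 1/(1+e^{3.3630}) = 0.0335
L = (1−P_1) × P_2 = 0.5987 × 0.0335 = 0.02004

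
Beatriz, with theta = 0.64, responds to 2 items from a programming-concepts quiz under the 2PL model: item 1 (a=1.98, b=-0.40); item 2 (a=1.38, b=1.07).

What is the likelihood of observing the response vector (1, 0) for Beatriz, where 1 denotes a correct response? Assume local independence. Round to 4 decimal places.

P(theta) = 1 / (1 + exp(−a(theta − b)))
P_1 = 1/(1+e^{-2.0592}) = 0.8869
P_2 = 1/(1+e^{0.5934}) = 0.3559
L = P_1 × (1−P_2) = 0.8869 × 0.6441 = 0.57128

0.5713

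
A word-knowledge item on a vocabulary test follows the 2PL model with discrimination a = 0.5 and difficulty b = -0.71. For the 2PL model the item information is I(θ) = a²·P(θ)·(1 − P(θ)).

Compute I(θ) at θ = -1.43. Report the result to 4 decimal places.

P = 1/(1+e^{0.3600}) = 0.4110
P(1−P) = 0.4110 × 0.5890 = 0.2421
I = a² × P(1−P) = 0.5² × 0.2421 = 0.06052

0.0605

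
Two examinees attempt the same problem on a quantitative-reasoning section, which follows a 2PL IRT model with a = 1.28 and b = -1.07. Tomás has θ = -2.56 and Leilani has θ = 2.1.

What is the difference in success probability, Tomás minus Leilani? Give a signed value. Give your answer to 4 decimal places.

P(θ) = 1 / (1 + exp(−a(θ − b)))
P(Tomás) = 0.1293  [exponent -1.9072]
P(Leilani) = 0.9830  [exponent 4.0576]
Difference = 0.1293 − 0.9830 = -0.8537

-0.8537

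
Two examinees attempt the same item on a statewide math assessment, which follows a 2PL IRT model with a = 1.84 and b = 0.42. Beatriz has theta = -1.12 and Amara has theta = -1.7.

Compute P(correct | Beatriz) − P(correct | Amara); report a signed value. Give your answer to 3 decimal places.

P(theta) = 1 / (1 + exp(−a(theta − b)))
P(Beatriz) = 0.0555  [exponent -2.8336]
P(Amara) = 0.0198  [exponent -3.9008]
Difference = 0.0555 − 0.0198 = 0.0357

0.036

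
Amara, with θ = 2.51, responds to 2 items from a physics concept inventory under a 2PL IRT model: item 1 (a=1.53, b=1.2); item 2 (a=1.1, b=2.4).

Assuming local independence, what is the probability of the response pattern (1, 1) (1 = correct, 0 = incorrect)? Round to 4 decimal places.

P(θ) = 1 / (1 + exp(−a(θ − b)))
P_1 = 1/(1+e^{-2.0043}) = 0.8812
P_2 = 1/(1+e^{-0.1210}) = 0.5302
L = P_1 × P_2 = 0.8812 × 0.5302 = 0.46725

0.4672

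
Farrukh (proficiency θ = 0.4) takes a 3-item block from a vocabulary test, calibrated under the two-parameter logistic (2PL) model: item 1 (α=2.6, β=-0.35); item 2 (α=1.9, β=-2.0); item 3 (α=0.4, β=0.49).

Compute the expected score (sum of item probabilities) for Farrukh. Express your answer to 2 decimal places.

2.36

P(θ) = 1 / (1 + exp(−α(θ − β)))
P_1 = 1/(1+e^{-1.9500}) = 0.8754
P_2 = 1/(1+e^{-4.5600}) = 0.9896
P_3 = 1/(1+e^{0.0360}) = 0.4910
E[score] = 0.8754 + 0.9896 + 0.4910 = 2.3561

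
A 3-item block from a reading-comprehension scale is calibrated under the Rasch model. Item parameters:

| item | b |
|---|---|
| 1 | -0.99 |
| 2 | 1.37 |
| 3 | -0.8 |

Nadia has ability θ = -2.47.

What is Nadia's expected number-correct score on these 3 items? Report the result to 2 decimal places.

0.36

P(θ) = 1 / (1 + exp(−(θ − b)))
P_1 = 1/(1+e^{1.4800}) = 0.1854
P_2 = 1/(1+e^{3.8400}) = 0.0210
P_3 = 1/(1+e^{1.6700}) = 0.1584
E[score] = 0.1854 + 0.0210 + 0.1584 = 0.3649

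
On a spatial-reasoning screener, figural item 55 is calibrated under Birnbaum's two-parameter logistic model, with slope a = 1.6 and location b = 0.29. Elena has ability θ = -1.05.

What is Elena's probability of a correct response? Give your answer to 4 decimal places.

P(θ) = 1 / (1 + exp(−a(θ − b)))
Exponent: 1.6 × (-1.05 − 0.29) = -2.1440
1/(1 + e^{2.1440}) = 0.1049

0.1049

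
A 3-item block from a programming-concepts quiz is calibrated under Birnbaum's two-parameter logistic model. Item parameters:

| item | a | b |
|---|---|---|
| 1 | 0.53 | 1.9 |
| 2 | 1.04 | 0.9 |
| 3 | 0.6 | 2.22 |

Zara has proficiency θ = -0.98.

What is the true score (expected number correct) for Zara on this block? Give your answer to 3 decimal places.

0.430

P(θ) = 1 / (1 + exp(−a(θ − b)))
P_1 = 1/(1+e^{1.5264}) = 0.1785
P_2 = 1/(1+e^{1.9552}) = 0.1240
P_3 = 1/(1+e^{1.9200}) = 0.1279
E[score] = 0.1785 + 0.1240 + 0.1279 = 0.4304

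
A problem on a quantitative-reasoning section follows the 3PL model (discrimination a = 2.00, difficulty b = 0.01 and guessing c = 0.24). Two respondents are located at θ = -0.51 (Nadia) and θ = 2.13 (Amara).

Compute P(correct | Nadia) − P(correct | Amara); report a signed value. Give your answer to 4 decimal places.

-0.5507

P(θ) = c + (1 − c) · 1 / (1 + exp(−a(θ − b)))
P(Nadia) = 0.4385  [exponent -1.0400]
P(Amara) = 0.9892  [exponent 4.2400]
Difference = 0.4385 − 0.9892 = -0.5507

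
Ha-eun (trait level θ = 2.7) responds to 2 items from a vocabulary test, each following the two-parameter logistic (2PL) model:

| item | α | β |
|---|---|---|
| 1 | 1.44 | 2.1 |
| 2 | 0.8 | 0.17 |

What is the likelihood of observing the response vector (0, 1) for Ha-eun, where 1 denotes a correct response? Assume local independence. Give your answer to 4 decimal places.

P(θ) = 1 / (1 + exp(−α(θ − β)))
P_1 = 1/(1+e^{-0.8640}) = 0.7035
P_2 = 1/(1+e^{-2.0240}) = 0.8833
L = (1−P_1) × P_2 = 0.2965 × 0.8833 = 0.26190

0.2619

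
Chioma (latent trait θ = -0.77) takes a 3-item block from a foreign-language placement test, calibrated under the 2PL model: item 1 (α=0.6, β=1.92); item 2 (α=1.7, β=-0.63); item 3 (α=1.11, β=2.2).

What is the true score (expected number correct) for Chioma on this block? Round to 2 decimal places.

P(θ) = 1 / (1 + exp(−α(θ − β)))
P_1 = 1/(1+e^{1.6140}) = 0.1660
P_2 = 1/(1+e^{0.2380}) = 0.4408
P_3 = 1/(1+e^{3.2967}) = 0.0357
E[score] = 0.1660 + 0.4408 + 0.0357 = 0.6425

0.64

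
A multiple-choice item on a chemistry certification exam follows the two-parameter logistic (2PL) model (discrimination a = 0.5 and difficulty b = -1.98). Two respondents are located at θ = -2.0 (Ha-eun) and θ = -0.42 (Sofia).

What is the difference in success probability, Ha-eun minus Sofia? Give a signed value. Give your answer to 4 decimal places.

P(θ) = 1 / (1 + exp(−a(θ − b)))
P(Ha-eun) = 0.4975  [exponent -0.0100]
P(Sofia) = 0.6857  [exponent 0.7800]
Difference = 0.4975 − 0.6857 = -0.1882

-0.1882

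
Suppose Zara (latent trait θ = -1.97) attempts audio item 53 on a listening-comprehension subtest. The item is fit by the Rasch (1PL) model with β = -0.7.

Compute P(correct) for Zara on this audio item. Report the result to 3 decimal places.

P(θ) = 1 / (1 + exp(−(θ − β)))
Exponent: (-1.97 − (-0.7)) = -1.2700
1/(1 + e^{1.2700}) = 0.2193
P = 0.2193

0.219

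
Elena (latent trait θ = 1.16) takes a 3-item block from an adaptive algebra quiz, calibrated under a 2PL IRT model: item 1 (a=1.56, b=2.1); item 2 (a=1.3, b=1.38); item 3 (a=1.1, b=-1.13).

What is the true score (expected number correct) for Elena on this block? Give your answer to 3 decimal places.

1.542

P(θ) = 1 / (1 + exp(−a(θ − b)))
P_1 = 1/(1+e^{1.4664}) = 0.1875
P_2 = 1/(1+e^{0.2860}) = 0.4290
P_3 = 1/(1+e^{-2.5190}) = 0.9255
E[score] = 0.1875 + 0.4290 + 0.9255 = 1.5419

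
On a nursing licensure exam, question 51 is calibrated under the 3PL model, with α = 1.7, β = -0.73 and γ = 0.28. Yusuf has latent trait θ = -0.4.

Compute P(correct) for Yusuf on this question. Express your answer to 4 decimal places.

P(θ) = γ + (1 − γ) · 1 / (1 + exp(−α(θ − β)))
Exponent: 1.7 × (-0.4 − (-0.73)) = 0.5610
1/(1 + e^{-0.5610}) = 0.6367
P = 0.28 + 0.72 × 0.6367 = 0.7384

0.7384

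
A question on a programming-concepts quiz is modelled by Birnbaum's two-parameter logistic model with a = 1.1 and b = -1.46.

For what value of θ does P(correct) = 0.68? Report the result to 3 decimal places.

P(θ) = 1 / (1 + exp(−a(θ − b)))
logit = ln(0.6800/0.3200) = 0.7538
θ = b + logit/(a) = -1.46 + 0.7538/1.1000 = -0.7748

-0.775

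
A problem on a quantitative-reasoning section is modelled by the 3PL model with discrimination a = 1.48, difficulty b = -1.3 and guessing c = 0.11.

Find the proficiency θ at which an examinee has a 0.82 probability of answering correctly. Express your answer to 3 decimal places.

P(θ) = c + (1 − c) · 1 / (1 + exp(−a(θ − b)))
Remove guessing floor: (0.82 − 0.11)/(1 − 0.11) = 0.7978
logit = ln(0.7978/0.2022) = 1.3723
θ = b + logit/(a) = -1.3 + 1.3723/1.4800 = -0.3728

-0.373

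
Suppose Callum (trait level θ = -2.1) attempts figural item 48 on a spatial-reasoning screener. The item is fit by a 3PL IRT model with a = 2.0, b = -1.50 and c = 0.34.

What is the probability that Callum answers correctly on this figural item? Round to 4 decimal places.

0.4928

P(θ) = c + (1 − c) · 1 / (1 + exp(−a(θ − b)))
Exponent: 2.0 × (-2.1 − (-1.50)) = -1.2000
1/(1 + e^{1.2000}) = 0.2315
P = 0.34 + 0.66 × 0.2315 = 0.4928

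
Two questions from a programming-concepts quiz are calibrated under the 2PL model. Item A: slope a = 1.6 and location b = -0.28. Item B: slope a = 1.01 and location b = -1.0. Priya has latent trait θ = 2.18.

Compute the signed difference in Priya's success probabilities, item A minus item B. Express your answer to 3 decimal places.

P(θ) = 1 / (1 + exp(−a(θ − b)))
P_A = 0.9808
P_B = 0.9613
P_A − P_B = 0.0196

0.020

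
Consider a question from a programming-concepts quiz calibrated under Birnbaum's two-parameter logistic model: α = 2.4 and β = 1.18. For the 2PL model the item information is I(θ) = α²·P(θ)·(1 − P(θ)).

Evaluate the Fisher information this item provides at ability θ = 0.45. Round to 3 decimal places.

P = 1/(1+e^{1.7520}) = 0.1478
P(1−P) = 0.1478 × 0.8522 = 0.1260
I = α² × P(1−P) = 2.4² × 0.1260 = 0.72548

0.725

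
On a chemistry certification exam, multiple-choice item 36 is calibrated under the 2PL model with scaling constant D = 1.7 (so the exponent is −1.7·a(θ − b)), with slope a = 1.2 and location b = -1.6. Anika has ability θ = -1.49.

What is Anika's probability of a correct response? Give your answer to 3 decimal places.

0.556

P(θ) = 1 / (1 + exp(−D·a(θ − b)))
Exponent: 1.7 × 1.2 × (-1.49 − (-1.6)) = 0.2244
1/(1 + e^{-0.2244}) = 0.5559
P = 0.5559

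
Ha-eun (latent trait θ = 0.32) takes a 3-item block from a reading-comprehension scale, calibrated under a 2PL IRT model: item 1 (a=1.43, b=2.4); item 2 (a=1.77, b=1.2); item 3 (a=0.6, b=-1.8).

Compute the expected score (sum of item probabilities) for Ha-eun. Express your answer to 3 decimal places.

1.004

P(θ) = 1 / (1 + exp(−a(θ − b)))
P_1 = 1/(1+e^{2.9744}) = 0.0486
P_2 = 1/(1+e^{1.5576}) = 0.1740
P_3 = 1/(1+e^{-1.2720}) = 0.7811
E[score] = 0.0486 + 0.1740 + 0.7811 = 1.0037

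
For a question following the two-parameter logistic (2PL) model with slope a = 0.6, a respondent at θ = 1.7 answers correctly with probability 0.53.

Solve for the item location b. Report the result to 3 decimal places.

1.500

P(θ) = 1 / (1 + exp(−a(θ − b)))
logit(0.53) = ln(0.53/0.47) = 0.1201
b = θ − logit/(a) = 1.7 − 0.1201/0.6000 = 1.4998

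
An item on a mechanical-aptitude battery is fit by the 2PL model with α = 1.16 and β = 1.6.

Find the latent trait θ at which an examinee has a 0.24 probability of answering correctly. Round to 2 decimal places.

0.61

P(θ) = 1 / (1 + exp(−α(θ − β)))
logit = ln(0.2400/0.7600) = -1.1527
θ = β + logit/(α) = 1.6 + (-1.1527)/1.1600 = 0.6063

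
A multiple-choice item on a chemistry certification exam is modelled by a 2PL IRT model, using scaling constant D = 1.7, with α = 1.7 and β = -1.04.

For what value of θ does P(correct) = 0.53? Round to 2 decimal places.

P(θ) = 1 / (1 + exp(−D·α(θ − β)))
logit = ln(0.5300/0.4700) = 0.1201
θ = β + logit/(1.7·α) = -1.04 + 0.1201/2.8900 = -0.9984

-1.00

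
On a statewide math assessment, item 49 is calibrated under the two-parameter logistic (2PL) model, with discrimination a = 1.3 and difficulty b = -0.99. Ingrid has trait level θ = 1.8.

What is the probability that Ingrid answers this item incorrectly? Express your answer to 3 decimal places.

P(θ) = 1 / (1 + exp(−a(θ − b)))
Exponent: 1.3 × (1.8 − (-0.99)) = 3.6270
1/(1 + e^{-3.6270}) = 0.9741
P(incorrect) = 1 − 0.9741 = 0.0259

0.026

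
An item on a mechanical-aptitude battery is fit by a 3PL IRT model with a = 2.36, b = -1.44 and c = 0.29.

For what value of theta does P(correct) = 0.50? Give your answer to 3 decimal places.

P(theta) = c + (1 − c) · 1 / (1 + exp(−a(theta − b)))
Remove guessing floor: (0.50 − 0.29)/(1 − 0.29) = 0.2958
logit = ln(0.2958/0.7042) = -0.8675
theta = b + logit/(a) = -1.44 + (-0.8675)/2.3600 = -1.8076

-1.808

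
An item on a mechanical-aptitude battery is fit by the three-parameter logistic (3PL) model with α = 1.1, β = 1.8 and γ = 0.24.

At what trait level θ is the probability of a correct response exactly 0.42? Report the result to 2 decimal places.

0.74

P(θ) = γ + (1 − γ) · 1 / (1 + exp(−α(θ − β)))
Remove guessing floor: (0.42 − 0.24)/(1 − 0.24) = 0.2368
logit = ln(0.2368/0.7632) = -1.1701
θ = β + logit/(α) = 1.8 + (-1.1701)/1.1000 = 0.7363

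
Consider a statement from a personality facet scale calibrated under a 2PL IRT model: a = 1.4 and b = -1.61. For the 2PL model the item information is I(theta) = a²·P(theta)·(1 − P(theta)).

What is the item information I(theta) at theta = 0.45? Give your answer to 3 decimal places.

P = 1/(1+e^{-2.8840}) = 0.9470
P(1−P) = 0.9470 × 0.0530 = 0.0501
I = a² × P(1−P) = 1.4² × 0.0501 = 0.09829

0.098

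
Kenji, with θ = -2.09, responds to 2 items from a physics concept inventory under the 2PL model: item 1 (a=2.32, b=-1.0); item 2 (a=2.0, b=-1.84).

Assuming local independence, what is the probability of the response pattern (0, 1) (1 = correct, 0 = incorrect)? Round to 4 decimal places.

0.3497

P(θ) = 1 / (1 + exp(−a(θ − b)))
P_1 = 1/(1+e^{2.5288}) = 0.0739
P_2 = 1/(1+e^{0.5000}) = 0.3775
L = (1−P_1) × P_2 = 0.9261 × 0.3775 = 0.34965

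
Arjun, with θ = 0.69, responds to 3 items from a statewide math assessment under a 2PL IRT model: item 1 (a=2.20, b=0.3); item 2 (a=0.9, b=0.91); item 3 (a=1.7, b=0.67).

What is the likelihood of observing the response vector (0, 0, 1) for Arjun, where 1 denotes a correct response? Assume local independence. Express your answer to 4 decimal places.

0.0832

P(θ) = 1 / (1 + exp(−a(θ − b)))
P_1 = 1/(1+e^{-0.8580}) = 0.7022
P_2 = 1/(1+e^{0.1980}) = 0.4507
P_3 = 1/(1+e^{-0.0340}) = 0.5085
L = (1−P_1) × (1−P_2) × P_3 = 0.2978 × 0.5493 × 0.5085 = 0.08318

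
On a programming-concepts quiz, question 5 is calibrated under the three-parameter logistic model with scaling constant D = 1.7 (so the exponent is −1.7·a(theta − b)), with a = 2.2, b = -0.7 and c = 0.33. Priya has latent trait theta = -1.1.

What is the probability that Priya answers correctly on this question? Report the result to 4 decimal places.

P(theta) = c + (1 − c) · 1 / (1 + exp(−D·a(theta − b)))
Exponent: 1.7 × 2.2 × (-1.1 − (-0.7)) = -1.4960
1/(1 + e^{1.4960}) = 0.1830
P = 0.33 + 0.67 × 0.1830 = 0.4526

0.4526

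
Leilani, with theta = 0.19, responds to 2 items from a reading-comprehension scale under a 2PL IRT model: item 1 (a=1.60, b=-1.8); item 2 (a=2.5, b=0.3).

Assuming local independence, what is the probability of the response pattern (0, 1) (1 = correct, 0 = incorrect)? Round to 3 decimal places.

P(theta) = 1 / (1 + exp(−a(theta − b)))
P_1 = 1/(1+e^{-3.1840}) = 0.9602
P_2 = 1/(1+e^{0.2750}) = 0.4317
L = (1−P_1) × P_2 = 0.0398 × 0.4317 = 0.01717

0.017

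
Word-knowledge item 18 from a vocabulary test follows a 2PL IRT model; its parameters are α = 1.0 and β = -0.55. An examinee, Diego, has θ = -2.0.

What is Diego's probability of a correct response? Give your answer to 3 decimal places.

P(θ) = 1 / (1 + exp(−α(θ − β)))
Exponent: 1.0 × (-2.0 − (-0.55)) = -1.4500
1/(1 + e^{1.4500}) = 0.1900

0.190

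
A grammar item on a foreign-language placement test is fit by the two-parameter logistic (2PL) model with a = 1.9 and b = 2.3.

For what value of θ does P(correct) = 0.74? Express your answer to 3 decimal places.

2.851

P(θ) = 1 / (1 + exp(−a(θ − b)))
logit = ln(0.7400/0.2600) = 1.0460
θ = b + logit/(a) = 2.3 + 1.0460/1.9000 = 2.8505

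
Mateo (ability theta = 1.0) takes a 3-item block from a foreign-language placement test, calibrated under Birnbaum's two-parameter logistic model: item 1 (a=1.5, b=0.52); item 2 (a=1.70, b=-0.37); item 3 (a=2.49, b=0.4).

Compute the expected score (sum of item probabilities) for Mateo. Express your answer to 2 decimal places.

P(theta) = 1 / (1 + exp(−a(theta − b)))
P_1 = 1/(1+e^{-0.7200}) = 0.6726
P_2 = 1/(1+e^{-2.3290}) = 0.9113
P_3 = 1/(1+e^{-1.4940}) = 0.8167
E[score] = 0.6726 + 0.9113 + 0.8167 = 2.4005

2.40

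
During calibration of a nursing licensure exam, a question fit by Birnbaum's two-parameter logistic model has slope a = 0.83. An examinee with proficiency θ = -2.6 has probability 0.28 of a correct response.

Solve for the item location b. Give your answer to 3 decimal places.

P(θ) = 1 / (1 + exp(−a(θ − b)))
logit(0.28) = ln(0.28/0.72) = -0.9445
b = θ − logit/(a) = -2.6 − (-0.9445)/0.8300 = -1.4621

-1.462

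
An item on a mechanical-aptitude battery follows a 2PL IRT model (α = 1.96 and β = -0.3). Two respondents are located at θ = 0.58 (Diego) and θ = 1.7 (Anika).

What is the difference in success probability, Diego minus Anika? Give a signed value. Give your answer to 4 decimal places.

P(θ) = 1 / (1 + exp(−α(θ − β)))
P(Diego) = 0.8487  [exponent 1.7248]
P(Anika) = 0.9805  [exponent 3.9200]
Difference = 0.8487 − 0.9805 = -0.1318

-0.1318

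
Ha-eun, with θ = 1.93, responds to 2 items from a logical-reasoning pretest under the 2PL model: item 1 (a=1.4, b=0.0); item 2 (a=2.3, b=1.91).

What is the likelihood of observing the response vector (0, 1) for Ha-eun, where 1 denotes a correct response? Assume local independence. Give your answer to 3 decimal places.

0.032

P(θ) = 1 / (1 + exp(−a(θ − b)))
P_1 = 1/(1+e^{-2.7020}) = 0.9371
P_2 = 1/(1+e^{-0.0460}) = 0.5115
L = (1−P_1) × P_2 = 0.0629 × 0.5115 = 0.03215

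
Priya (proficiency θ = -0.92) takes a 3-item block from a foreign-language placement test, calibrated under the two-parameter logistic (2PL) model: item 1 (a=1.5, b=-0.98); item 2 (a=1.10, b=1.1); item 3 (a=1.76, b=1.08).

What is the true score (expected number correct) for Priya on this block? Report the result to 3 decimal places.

P(θ) = 1 / (1 + exp(−a(θ − b)))
P_1 = 1/(1+e^{-0.0900}) = 0.5225
P_2 = 1/(1+e^{2.2220}) = 0.0978
P_3 = 1/(1+e^{3.5200}) = 0.0287
E[score] = 0.5225 + 0.0978 + 0.0287 = 0.6490

0.649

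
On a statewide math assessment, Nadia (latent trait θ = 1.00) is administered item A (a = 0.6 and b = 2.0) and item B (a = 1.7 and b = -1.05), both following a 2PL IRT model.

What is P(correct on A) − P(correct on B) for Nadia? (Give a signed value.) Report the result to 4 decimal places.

-0.6159

P(θ) = 1 / (1 + exp(−a(θ − b)))
P_A = 0.3543
P_B = 0.9703
P_A − P_B = -0.6159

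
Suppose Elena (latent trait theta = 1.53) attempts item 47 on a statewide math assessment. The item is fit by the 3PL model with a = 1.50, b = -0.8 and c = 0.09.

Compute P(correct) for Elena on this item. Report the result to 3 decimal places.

P(theta) = c + (1 − c) · 1 / (1 + exp(−a(theta − b)))
Exponent: 1.50 × (1.53 − (-0.8)) = 3.4950
1/(1 + e^{-3.4950}) = 0.9705
P = 0.09 + 0.91 × 0.9705 = 0.9732

0.973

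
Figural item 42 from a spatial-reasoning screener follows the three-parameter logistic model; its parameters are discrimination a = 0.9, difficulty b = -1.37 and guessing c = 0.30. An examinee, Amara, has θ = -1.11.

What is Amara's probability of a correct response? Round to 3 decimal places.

0.691

P(θ) = c + (1 − c) · 1 / (1 + exp(−a(θ − b)))
Exponent: 0.9 × (-1.11 − (-1.37)) = 0.2340
1/(1 + e^{-0.2340}) = 0.5582
P = 0.30 + 0.70 × 0.5582 = 0.6908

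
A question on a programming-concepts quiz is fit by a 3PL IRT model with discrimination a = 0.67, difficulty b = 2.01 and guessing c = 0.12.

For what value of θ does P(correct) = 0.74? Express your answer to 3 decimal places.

P(θ) = c + (1 − c) · 1 / (1 + exp(−a(θ − b)))
Remove guessing floor: (0.74 − 0.12)/(1 − 0.12) = 0.7045
logit = ln(0.7045/0.2955) = 0.8690
θ = b + logit/(a) = 2.01 + 0.8690/0.6700 = 3.3071

3.307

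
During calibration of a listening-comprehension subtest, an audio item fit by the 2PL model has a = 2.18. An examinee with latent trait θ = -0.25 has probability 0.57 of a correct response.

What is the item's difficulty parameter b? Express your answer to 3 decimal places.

-0.379

P(θ) = 1 / (1 + exp(−a(θ − b)))
logit(0.57) = ln(0.57/0.43) = 0.2819
b = θ − logit/(a) = -0.25 − 0.2819/2.1800 = -0.3793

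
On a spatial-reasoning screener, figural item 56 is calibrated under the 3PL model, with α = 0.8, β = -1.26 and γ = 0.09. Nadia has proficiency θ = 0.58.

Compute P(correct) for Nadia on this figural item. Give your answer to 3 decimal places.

0.830

P(θ) = γ + (1 − γ) · 1 / (1 + exp(−α(θ − β)))
Exponent: 0.8 × (0.58 − (-1.26)) = 1.4720
1/(1 + e^{-1.4720}) = 0.8134
P = 0.09 + 0.91 × 0.8134 = 0.8302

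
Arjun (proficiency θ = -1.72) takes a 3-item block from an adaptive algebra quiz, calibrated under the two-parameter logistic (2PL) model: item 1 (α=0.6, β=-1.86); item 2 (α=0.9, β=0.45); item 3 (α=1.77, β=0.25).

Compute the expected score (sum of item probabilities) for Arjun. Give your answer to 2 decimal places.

0.67

P(θ) = 1 / (1 + exp(−α(θ − β)))
P_1 = 1/(1+e^{-0.0840}) = 0.5210
P_2 = 1/(1+e^{1.9530}) = 0.1242
P_3 = 1/(1+e^{3.4869}) = 0.0297
E[score] = 0.5210 + 0.1242 + 0.0297 = 0.6749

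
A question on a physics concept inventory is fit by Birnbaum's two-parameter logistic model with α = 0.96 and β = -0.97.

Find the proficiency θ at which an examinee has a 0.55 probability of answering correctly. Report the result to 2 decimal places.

-0.76

P(θ) = 1 / (1 + exp(−α(θ − β)))
logit = ln(0.5500/0.4500) = 0.2007
θ = β + logit/(α) = -0.97 + 0.2007/0.9600 = -0.7610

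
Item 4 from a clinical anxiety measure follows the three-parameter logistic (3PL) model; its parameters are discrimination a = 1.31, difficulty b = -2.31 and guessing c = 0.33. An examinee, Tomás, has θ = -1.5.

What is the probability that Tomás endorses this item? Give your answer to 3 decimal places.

P(θ) = c + (1 − c) · 1 / (1 + exp(−a(θ − b)))
Exponent: 1.31 × (-1.5 − (-2.31)) = 1.0611
1/(1 + e^{-1.0611}) = 0.7429
P = 0.33 + 0.67 × 0.7429 = 0.8277

0.828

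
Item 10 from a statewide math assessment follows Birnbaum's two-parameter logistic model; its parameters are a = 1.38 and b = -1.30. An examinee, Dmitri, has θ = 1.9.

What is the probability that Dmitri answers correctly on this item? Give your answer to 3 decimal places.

0.988

P(θ) = 1 / (1 + exp(−a(θ − b)))
Exponent: 1.38 × (1.9 − (-1.30)) = 4.4160
1/(1 + e^{-4.4160}) = 0.9881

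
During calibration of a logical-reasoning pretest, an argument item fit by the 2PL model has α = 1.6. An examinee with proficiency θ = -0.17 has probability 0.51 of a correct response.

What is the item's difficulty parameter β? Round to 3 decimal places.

P(θ) = 1 / (1 + exp(−α(θ − β)))
logit(0.51) = ln(0.51/0.49) = 0.0400
β = θ − logit/(α) = -0.17 − 0.0400/1.6000 = -0.1950

-0.195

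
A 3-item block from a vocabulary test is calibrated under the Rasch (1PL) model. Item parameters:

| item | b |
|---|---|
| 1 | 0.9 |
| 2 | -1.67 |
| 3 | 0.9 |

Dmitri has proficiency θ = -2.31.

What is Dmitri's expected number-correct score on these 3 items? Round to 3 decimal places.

0.423

P(θ) = 1 / (1 + exp(−(θ − b)))
P_1 = 1/(1+e^{3.2100}) = 0.0388
P_2 = 1/(1+e^{0.6400}) = 0.3452
P_3 = 1/(1+e^{3.2100}) = 0.0388
E[score] = 0.0388 + 0.3452 + 0.0388 = 0.4228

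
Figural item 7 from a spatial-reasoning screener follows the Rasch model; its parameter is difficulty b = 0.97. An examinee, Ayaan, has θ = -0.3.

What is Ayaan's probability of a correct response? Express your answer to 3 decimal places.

0.219

P(θ) = 1 / (1 + exp(−(θ − b)))
Exponent: (-0.3 − 0.97) = -1.2700
1/(1 + e^{1.2700}) = 0.2193
P = 0.2193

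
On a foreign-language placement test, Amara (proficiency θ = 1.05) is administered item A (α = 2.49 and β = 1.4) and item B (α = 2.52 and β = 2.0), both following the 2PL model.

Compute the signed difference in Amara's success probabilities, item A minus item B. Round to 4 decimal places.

P(θ) = 1 / (1 + exp(−α(θ − β)))
P_A = 0.2949
P_B = 0.0836
P_A − P_B = 0.2113

0.2113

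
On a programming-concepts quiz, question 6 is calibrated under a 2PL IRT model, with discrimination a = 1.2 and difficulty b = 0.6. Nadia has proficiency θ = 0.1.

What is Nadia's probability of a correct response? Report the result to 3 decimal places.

P(θ) = 1 / (1 + exp(−a(θ − b)))
Exponent: 1.2 × (0.1 − 0.6) = -0.6000
1/(1 + e^{0.6000}) = 0.3543

0.354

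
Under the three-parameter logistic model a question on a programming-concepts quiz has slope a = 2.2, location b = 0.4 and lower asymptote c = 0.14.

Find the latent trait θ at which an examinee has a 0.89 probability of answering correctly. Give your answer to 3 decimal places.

P(θ) = c + (1 − c) · 1 / (1 + exp(−a(θ − b)))
Remove guessing floor: (0.89 − 0.14)/(1 − 0.14) = 0.8721
logit = ln(0.8721/0.1279) = 1.9196
θ = b + logit/(a) = 0.4 + 1.9196/2.2000 = 1.2725

1.273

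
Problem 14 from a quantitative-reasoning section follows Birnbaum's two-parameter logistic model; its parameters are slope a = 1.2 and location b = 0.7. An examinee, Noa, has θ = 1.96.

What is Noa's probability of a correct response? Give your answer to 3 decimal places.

0.819

P(θ) = 1 / (1 + exp(−a(θ − b)))
Exponent: 1.2 × (1.96 − 0.7) = 1.5120
1/(1 + e^{-1.5120}) = 0.8194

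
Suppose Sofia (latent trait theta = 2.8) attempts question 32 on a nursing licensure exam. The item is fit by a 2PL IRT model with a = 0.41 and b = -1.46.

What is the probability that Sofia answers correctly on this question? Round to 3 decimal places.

P(theta) = 1 / (1 + exp(−a(theta − b)))
Exponent: 0.41 × (2.8 − (-1.46)) = 1.7466
1/(1 + e^{-1.7466}) = 0.8515

0.852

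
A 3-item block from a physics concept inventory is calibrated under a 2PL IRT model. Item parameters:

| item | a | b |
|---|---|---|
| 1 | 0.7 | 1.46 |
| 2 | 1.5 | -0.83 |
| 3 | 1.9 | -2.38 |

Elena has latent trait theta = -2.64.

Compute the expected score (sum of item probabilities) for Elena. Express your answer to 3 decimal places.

P(theta) = 1 / (1 + exp(−a(theta − b)))
P_1 = 1/(1+e^{2.8700}) = 0.0537
P_2 = 1/(1+e^{2.7150}) = 0.0621
P_3 = 1/(1+e^{0.4940}) = 0.3790
E[score] = 0.0537 + 0.0621 + 0.3790 = 0.4947

0.495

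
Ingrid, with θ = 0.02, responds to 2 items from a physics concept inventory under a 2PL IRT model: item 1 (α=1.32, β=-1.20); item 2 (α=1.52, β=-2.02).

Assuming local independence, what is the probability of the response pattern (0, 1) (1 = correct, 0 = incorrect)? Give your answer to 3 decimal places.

0.159

P(θ) = 1 / (1 + exp(−α(θ − β)))
P_1 = 1/(1+e^{-1.6104}) = 0.8335
P_2 = 1/(1+e^{-3.1008}) = 0.9569
L = (1−P_1) × P_2 = 0.1665 × 0.9569 = 0.15936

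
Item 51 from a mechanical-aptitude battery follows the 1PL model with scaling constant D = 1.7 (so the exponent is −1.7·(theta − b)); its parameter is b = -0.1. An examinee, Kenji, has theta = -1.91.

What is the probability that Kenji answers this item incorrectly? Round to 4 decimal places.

P(theta) = 1 / (1 + exp(−D·(theta − b)))
Exponent: 1.7 × (-1.91 − (-0.1)) = -3.0770
1/(1 + e^{3.0770}) = 0.0441
P = 0.0441
P(incorrect) = 1 − 0.0441 = 0.9559

0.9559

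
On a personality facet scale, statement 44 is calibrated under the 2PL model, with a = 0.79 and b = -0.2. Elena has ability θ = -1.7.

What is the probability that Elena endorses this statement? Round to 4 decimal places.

P(θ) = 1 / (1 + exp(−a(θ − b)))
Exponent: 0.79 × (-1.7 − (-0.2)) = -1.1850
1/(1 + e^{1.1850}) = 0.2342

0.2342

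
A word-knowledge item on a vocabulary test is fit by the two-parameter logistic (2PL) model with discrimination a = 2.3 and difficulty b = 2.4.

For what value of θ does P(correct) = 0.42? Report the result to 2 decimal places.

2.26

P(θ) = 1 / (1 + exp(−a(θ − b)))
logit = ln(0.4200/0.5800) = -0.3228
θ = b + logit/(a) = 2.4 + (-0.3228)/2.3000 = 2.2597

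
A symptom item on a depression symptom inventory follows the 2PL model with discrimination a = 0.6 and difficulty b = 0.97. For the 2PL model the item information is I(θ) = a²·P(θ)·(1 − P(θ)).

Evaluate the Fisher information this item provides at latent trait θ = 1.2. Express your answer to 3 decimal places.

0.090

P = 1/(1+e^{-0.1380}) = 0.5344
P(1−P) = 0.5344 × 0.4656 = 0.2488
I = a² × P(1−P) = 0.6² × 0.2488 = 0.08957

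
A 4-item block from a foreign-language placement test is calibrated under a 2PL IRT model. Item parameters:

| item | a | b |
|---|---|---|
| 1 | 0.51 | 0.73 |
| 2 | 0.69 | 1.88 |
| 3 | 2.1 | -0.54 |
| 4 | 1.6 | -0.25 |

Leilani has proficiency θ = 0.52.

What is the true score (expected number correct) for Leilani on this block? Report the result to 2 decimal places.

2.43

P(θ) = 1 / (1 + exp(−a(θ − b)))
P_1 = 1/(1+e^{0.1071}) = 0.4733
P_2 = 1/(1+e^{0.9384}) = 0.2812
P_3 = 1/(1+e^{-2.2260}) = 0.9026
P_4 = 1/(1+e^{-1.2320}) = 0.7742
E[score] = 0.4733 + 0.2812 + 0.9026 + 0.7742 = 2.4312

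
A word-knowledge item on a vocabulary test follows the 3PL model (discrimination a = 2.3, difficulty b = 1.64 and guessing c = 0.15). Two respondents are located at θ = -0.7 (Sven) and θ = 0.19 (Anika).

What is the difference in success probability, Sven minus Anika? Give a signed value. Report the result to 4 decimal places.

P(θ) = c + (1 − c) · 1 / (1 + exp(−a(θ − b)))
P(Sven) = 0.1539  [exponent -5.3820]
P(Anika) = 0.1792  [exponent -3.3350]
Difference = 0.1539 − 0.1792 = -0.0253

-0.0253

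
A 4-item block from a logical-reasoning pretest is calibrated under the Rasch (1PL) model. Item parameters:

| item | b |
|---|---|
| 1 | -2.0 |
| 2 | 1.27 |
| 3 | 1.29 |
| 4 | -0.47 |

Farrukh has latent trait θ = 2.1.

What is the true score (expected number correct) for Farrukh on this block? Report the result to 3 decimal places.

P(θ) = 1 / (1 + exp(−(θ − b)))
P_1 = 1/(1+e^{-4.1000}) = 0.9837
P_2 = 1/(1+e^{-0.8300}) = 0.6964
P_3 = 1/(1+e^{-0.8100}) = 0.6921
P_4 = 1/(1+e^{-2.5700}) = 0.9289
E[score] = 0.9837 + 0.6964 + 0.6921 + 0.9289 = 3.3011

3.301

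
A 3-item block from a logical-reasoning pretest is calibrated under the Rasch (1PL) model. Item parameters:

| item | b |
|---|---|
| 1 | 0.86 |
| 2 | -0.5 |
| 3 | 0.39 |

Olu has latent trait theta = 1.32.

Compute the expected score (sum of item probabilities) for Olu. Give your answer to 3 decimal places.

P(theta) = 1 / (1 + exp(−(theta − b)))
P_1 = 1/(1+e^{-0.4600}) = 0.6130
P_2 = 1/(1+e^{-1.8200}) = 0.8606
P_3 = 1/(1+e^{-0.9300}) = 0.7171
E[score] = 0.6130 + 0.8606 + 0.7171 = 2.1907

2.191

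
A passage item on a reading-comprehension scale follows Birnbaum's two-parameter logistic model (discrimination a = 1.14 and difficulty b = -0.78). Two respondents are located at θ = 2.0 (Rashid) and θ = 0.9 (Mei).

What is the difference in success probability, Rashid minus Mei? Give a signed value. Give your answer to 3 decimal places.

0.088

P(θ) = 1 / (1 + exp(−a(θ − b)))
P(Rashid) = 0.9597  [exponent 3.1692]
P(Mei) = 0.8716  [exponent 1.9152]
Difference = 0.9597 − 0.8716 = 0.0881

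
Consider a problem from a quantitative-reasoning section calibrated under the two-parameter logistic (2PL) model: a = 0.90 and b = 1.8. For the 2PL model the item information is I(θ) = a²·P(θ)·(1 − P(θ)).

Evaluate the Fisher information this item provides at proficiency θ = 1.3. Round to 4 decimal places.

0.1926

P = 1/(1+e^{0.4500}) = 0.3894
P(1−P) = 0.3894 × 0.6106 = 0.2378
I = a² × P(1−P) = 0.90² × 0.2378 = 0.19258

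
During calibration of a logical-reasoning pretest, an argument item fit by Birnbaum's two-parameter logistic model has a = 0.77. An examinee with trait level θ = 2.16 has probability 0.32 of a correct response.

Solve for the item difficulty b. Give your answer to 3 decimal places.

P(θ) = 1 / (1 + exp(−a(θ − b)))
logit(0.32) = ln(0.32/0.68) = -0.7538
b = θ − logit/(a) = 2.16 − (-0.7538)/0.7700 = 3.1389

3.139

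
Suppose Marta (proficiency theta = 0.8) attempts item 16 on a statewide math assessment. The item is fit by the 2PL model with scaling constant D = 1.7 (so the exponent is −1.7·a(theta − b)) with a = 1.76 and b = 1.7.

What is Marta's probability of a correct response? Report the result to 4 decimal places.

0.0634

P(theta) = 1 / (1 + exp(−D·a(theta − b)))
Exponent: 1.7 × 1.76 × (0.8 − 1.7) = -2.6928
1/(1 + e^{2.6928}) = 0.0634
P = 0.0634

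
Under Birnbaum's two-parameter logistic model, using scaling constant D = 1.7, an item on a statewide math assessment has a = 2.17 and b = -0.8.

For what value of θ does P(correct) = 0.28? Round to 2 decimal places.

P(θ) = 1 / (1 + exp(−D·a(θ − b)))
logit = ln(0.2800/0.7200) = -0.9445
θ = b + logit/(1.7·a) = -0.8 + (-0.9445)/3.6890 = -1.0560

-1.06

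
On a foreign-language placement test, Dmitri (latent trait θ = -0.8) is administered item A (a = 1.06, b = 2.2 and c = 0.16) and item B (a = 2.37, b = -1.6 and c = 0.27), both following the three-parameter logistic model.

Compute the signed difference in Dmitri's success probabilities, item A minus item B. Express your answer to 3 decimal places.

P(θ) = c + (1 − c) · 1 / (1 + exp(−a(θ − b)))
P_A = 0.1935
P_B = 0.9047
P_A − P_B = -0.7112

-0.711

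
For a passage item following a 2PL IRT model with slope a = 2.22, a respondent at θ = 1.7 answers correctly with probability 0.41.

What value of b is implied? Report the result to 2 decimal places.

1.86

P(θ) = 1 / (1 + exp(−a(θ − b)))
logit(0.41) = ln(0.41/0.59) = -0.3640
b = θ − logit/(a) = 1.7 − (-0.3640)/2.2200 = 1.8639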